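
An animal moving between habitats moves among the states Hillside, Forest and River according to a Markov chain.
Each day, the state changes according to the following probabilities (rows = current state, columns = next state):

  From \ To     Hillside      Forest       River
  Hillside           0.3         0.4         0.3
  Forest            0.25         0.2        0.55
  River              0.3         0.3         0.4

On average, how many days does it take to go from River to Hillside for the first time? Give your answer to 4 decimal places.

3.4921

Let t(s) be the expected number of days to first reach Hillside from state s, with t(Hillside) = 0. Conditioning on the first day:
t(Forest) = 1 + 0.2·t(Forest) + 0.55·t(River)
t(River) = 1 + 0.3·t(Forest) + 0.4·t(River)
Solving: t(Forest) = 3.6508, t(River) = 3.4921.
Expected days from River to Hillside: 3.4921.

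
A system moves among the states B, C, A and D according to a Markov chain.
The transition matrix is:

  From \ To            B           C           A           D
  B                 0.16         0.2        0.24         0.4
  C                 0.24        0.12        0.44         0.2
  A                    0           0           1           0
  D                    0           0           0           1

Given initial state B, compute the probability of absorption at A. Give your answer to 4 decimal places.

Let h(s) be the probability of absorption at A starting from transient state s. Then h(A) = 1 and h(D) = 0. By first-step analysis:
h(B) = 0.16·h(B) + 0.2·h(C) + 0.24·1 + 0.4·0
h(C) = 0.24·h(B) + 0.12·h(C) + 0.44·1 + 0.2·0
Solving: h(B) = 0.4329, h(C) = 0.6181.
Starting from B, the probability is 0.4329.

0.4329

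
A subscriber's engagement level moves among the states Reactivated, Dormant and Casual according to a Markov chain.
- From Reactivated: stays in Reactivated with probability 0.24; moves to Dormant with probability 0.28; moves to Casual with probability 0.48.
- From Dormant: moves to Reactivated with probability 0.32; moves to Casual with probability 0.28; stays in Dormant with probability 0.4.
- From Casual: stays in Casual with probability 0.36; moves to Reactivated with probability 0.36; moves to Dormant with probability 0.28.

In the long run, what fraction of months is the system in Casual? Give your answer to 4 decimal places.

Let the stationary distribution be π with π = πP and π_1 + π_2 + π_3 = 1.
π_1 = 0.24·π_1 + 0.32·π_2 + 0.36·π_3
π_2 = 0.28·π_1 + 0.4·π_2 + 0.28·π_3
Solving with the normalization constraint gives π = (0.3101, 0.3182, 0.3718).
So the stationary probability of Casual is 0.3718.

0.3718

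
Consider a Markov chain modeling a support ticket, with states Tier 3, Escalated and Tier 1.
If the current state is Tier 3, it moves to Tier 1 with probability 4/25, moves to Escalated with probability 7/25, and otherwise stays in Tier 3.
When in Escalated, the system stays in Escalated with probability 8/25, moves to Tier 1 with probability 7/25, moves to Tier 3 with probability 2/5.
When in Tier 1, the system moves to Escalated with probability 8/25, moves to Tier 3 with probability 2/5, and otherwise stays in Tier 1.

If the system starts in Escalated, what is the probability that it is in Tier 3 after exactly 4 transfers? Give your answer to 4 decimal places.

0.4759

Propagate the distribution vector 4 transfers from Escalated.
After 0 transfers: (0.0000, 1.0000, 0.0000)
After 1 transfer: (0.4000, 0.3200, 0.2800)
After 2 transfers: (0.4640, 0.3040, 0.2320)
After 3 transfers: (0.4742, 0.3014, 0.2243)
After 4 transfers: (0.4759, 0.3010, 0.2231)
P(in Tier 3 after 4 transfers) = 0.4759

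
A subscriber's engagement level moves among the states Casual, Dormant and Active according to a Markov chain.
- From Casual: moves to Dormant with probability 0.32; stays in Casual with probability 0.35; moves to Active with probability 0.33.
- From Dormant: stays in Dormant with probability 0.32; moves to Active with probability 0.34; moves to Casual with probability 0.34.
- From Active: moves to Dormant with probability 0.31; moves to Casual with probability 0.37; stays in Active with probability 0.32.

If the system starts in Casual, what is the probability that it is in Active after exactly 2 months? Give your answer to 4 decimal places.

0.3299

Sum over the intermediate state after 1 month:
P = P(Casual→Casual)·P(Casual→Active) + P(Casual→Dormant)·P(Dormant→Active) + P(Casual→Active)·P(Active→Active)
  = 0.35×0.33 + 0.32×0.34 + 0.33×0.32
  = 0.1155 + 0.1088 + 0.1056 = 0.3299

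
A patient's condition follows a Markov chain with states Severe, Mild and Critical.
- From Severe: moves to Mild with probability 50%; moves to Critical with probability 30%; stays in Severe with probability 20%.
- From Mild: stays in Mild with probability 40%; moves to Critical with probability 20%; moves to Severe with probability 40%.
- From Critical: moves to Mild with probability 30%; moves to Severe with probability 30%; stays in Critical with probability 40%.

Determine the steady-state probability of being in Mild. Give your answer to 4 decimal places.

0.4021

Let the stationary distribution be π with π = πP and π_1 + π_2 + π_3 = 1.
π_1 = 0.2·π_1 + 0.4·π_2 + 0.3·π_3
π_2 = 0.5·π_1 + 0.4·π_2 + 0.3·π_3
Solving with the normalization constraint gives π = (0.3093, 0.4021, 0.2887).
So the stationary probability of Mild is 0.4021.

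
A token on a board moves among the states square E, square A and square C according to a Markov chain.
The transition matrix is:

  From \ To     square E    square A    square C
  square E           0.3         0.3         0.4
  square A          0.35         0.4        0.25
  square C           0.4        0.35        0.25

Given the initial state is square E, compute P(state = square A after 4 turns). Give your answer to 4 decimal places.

0.3501

Propagate the distribution vector 4 turns from square E.
After 0 turns: (1.0000, 0.0000, 0.0000)
After 1 turn: (0.3000, 0.3000, 0.4000)
After 2 turns: (0.3550, 0.3500, 0.2950)
After 3 turns: (0.3470, 0.3498, 0.3033)
After 4 turns: (0.3478, 0.3501, 0.3021)
P(in square A after 4 turns) = 0.3501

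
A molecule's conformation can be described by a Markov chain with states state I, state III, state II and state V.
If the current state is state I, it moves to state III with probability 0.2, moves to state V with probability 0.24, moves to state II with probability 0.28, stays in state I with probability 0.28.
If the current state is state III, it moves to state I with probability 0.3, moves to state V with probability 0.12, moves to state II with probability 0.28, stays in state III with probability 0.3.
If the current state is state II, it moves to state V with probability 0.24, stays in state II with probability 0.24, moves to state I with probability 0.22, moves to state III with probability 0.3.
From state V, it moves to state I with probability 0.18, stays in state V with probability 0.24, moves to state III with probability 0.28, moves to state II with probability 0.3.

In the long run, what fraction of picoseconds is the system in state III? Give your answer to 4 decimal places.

0.2710

Let the stationary distribution be π with π = πP and π_1 + π_2 + π_3 + π_4 = 1.
π_1 = 0.28·π_1 + 0.3·π_2 + 0.22·π_3 + 0.18·π_4
π_2 = 0.2·π_1 + 0.3·π_2 + 0.3·π_3 + 0.28·π_4
π_3 = 0.28·π_1 + 0.28·π_2 + 0.24·π_3 + 0.3·π_4
Solving with the normalization constraint gives π = (0.2483, 0.2710, 0.2732, 0.2075).
So the stationary probability of state III is 0.2710.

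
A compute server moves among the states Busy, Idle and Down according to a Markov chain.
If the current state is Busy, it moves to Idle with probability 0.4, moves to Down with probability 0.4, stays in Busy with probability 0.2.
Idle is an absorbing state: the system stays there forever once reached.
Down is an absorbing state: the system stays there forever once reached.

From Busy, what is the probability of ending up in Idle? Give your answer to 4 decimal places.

0.5000

Let h(s) be the probability of absorption at Idle starting from transient state s. Then h(Idle) = 1 and h(Down) = 0. By first-step analysis:
h(Busy) = 0.2·h(Busy) + 0.4·1 + 0.4·0
Solving: h(Busy) = 0.5000.
Starting from Busy, the probability is 0.5000.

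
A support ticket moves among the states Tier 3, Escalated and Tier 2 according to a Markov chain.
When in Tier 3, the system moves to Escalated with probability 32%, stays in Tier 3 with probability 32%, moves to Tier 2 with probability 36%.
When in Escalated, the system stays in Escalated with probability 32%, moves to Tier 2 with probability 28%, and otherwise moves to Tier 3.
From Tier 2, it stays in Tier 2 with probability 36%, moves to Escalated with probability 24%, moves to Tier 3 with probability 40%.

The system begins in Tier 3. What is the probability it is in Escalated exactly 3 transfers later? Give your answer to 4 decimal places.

Propagate the distribution vector 3 transfers from Tier 3.
After 0 transfers: (1.0000, 0.0000, 0.0000)
After 1 transfer: (0.3200, 0.3200, 0.3600)
After 2 transfers: (0.3744, 0.2912, 0.3344)
After 3 transfers: (0.3700, 0.2932, 0.3367)
P(in Escalated after 3 transfers) = 0.2932

0.2932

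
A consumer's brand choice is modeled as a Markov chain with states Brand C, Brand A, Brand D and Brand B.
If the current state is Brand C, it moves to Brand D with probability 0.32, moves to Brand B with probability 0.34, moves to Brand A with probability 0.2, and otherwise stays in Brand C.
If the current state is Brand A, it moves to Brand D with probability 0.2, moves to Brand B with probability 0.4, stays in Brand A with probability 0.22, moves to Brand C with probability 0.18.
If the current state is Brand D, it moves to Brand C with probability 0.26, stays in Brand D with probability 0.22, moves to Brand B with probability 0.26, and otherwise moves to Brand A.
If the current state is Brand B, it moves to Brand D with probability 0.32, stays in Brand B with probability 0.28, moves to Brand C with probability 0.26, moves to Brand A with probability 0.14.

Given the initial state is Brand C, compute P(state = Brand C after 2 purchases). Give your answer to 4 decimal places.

Propagate the distribution vector 2 purchases from Brand C.
After 0 purchases: (1.0000, 0.0000, 0.0000, 0.0000)
After 1 purchase: (0.1400, 0.2000, 0.3200, 0.3400)
After 2 purchases: (0.2272, 0.2028, 0.2640, 0.3060)
P(in Brand C after 2 purchases) = 0.2272

0.2272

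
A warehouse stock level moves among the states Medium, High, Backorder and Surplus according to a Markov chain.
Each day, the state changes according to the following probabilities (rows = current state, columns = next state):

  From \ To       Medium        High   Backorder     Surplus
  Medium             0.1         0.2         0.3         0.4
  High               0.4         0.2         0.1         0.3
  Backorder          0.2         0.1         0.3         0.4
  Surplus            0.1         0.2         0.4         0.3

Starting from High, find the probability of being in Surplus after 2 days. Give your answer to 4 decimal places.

0.3500

Propagate the distribution vector 2 days from High.
After 0 days: (0.0000, 1.0000, 0.0000, 0.0000)
After 1 day: (0.4000, 0.2000, 0.1000, 0.3000)
After 2 days: (0.1700, 0.1900, 0.2900, 0.3500)
P(in Surplus after 2 days) = 0.3500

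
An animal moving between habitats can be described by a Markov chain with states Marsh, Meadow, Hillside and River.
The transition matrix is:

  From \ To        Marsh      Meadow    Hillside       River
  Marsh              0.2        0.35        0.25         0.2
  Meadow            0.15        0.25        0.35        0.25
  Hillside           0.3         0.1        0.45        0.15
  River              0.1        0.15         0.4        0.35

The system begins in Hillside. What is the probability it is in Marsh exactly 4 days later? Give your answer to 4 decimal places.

0.2055

Propagate the distribution vector 4 days from Hillside.
After 0 days: (0.0000, 0.0000, 1.0000, 0.0000)
After 1 day: (0.3000, 0.1000, 0.4500, 0.1500)
After 2 days: (0.2250, 0.1975, 0.3725, 0.2050)
After 3 days: (0.2069, 0.1961, 0.3750, 0.2220)
After 4 days: (0.2055, 0.1922, 0.3779, 0.2244)
P(in Marsh after 4 days) = 0.2055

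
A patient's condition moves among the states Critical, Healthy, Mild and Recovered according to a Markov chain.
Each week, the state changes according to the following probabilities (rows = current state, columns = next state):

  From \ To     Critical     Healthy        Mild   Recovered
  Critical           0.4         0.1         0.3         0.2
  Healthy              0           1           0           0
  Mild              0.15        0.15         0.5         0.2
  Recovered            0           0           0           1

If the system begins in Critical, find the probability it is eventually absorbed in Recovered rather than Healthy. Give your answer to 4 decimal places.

Let h(s) be the probability of absorption at Recovered starting from transient state s. Then h(Recovered) = 1 and h(Healthy) = 0. By first-step analysis:
h(Critical) = 0.4·h(Critical) + 0.1·0 + 0.3·h(Mild) + 0.2·1
h(Mild) = 0.15·h(Critical) + 0.15·0 + 0.5·h(Mild) + 0.2·1
Solving: h(Critical) = 0.6275, h(Mild) = 0.5882.
Starting from Critical, the probability is 0.6275.

0.6275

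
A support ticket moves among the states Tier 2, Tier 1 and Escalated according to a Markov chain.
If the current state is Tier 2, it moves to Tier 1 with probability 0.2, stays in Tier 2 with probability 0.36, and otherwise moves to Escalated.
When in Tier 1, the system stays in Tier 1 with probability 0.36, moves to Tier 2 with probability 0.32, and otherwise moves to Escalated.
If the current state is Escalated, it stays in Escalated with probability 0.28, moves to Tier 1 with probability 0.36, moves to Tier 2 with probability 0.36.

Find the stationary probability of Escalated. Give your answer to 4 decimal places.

Let the stationary distribution be π with π = πP and π_1 + π_2 + π_3 = 1.
π_1 = 0.36·π_1 + 0.32·π_2 + 0.36·π_3
π_2 = 0.2·π_1 + 0.36·π_2 + 0.36·π_3
Solving with the normalization constraint gives π = (0.3478, 0.3043, 0.3478).
So the stationary probability of Escalated is 0.3478.

0.3478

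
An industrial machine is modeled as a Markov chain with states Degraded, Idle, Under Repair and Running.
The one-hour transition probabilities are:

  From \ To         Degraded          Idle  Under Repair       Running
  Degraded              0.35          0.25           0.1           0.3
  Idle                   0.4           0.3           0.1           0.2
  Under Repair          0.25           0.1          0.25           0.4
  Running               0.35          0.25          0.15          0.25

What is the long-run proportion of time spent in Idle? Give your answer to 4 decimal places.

0.2420

Let the stationary distribution be π with π = πP and π_1 + π_2 + π_3 + π_4 = 1.
π_1 = 0.35·π_1 + 0.4·π_2 + 0.25·π_3 + 0.35·π_4
π_2 = 0.25·π_1 + 0.3·π_2 + 0.1·π_3 + 0.25·π_4
π_3 = 0.1·π_1 + 0.1·π_2 + 0.25·π_3 + 0.15·π_4
Solving with the normalization constraint gives π = (0.3487, 0.2420, 0.1338, 0.2754).
So the stationary probability of Idle is 0.2420.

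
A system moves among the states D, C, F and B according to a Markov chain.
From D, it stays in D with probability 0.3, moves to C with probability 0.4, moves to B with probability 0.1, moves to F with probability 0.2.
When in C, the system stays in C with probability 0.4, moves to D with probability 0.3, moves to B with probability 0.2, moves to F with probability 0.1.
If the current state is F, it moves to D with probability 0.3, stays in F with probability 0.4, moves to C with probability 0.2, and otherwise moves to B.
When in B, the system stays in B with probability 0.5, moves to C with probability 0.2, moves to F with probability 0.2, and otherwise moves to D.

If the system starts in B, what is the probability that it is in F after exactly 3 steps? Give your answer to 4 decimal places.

Propagate the distribution vector 3 steps from B.
After 0 steps: (0.0000, 0.0000, 0.0000, 1.0000)
After 1 step: (0.1000, 0.2000, 0.2000, 0.5000)
After 2 steps: (0.2000, 0.2600, 0.2200, 0.3200)
After 3 steps: (0.2360, 0.2920, 0.2180, 0.2540)
P(in F after 3 steps) = 0.2180

0.2180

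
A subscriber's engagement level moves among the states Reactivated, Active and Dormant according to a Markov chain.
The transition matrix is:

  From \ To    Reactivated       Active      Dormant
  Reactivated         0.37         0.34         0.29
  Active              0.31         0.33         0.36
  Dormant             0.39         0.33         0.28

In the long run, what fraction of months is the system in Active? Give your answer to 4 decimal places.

0.3336

Let the stationary distribution be π with π = πP and π_1 + π_2 + π_3 = 1.
π_1 = 0.37·π_1 + 0.31·π_2 + 0.39·π_3
π_2 = 0.34·π_1 + 0.33·π_2 + 0.33·π_3
Solving with the normalization constraint gives π = (0.3562, 0.3336, 0.3102).
So the stationary probability of Active is 0.3336.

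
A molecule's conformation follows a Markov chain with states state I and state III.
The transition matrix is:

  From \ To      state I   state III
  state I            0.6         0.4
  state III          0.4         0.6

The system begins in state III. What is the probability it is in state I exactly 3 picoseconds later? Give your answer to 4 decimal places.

Propagate the distribution vector 3 picoseconds from state III.
After 0 picoseconds: (0.0000, 1.0000)
After 1 picosecond: (0.4000, 0.6000)
After 2 picoseconds: (0.4800, 0.5200)
After 3 picoseconds: (0.4960, 0.5040)
P(in state I after 3 picoseconds) = 0.4960

0.4960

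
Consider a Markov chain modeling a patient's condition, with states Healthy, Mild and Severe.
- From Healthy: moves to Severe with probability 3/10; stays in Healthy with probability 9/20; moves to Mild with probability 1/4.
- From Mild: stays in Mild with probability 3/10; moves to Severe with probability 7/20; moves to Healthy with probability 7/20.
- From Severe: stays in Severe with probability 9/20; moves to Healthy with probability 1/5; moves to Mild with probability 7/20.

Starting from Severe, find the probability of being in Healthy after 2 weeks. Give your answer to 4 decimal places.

0.3025

Sum over the intermediate state after 1 week:
P = P(Severe→Healthy)·P(Healthy→Healthy) + P(Severe→Mild)·P(Mild→Healthy) + P(Severe→Severe)·P(Severe→Healthy)
  = 0.2×0.45 + 0.35×0.35 + 0.45×0.2
  = 0.0900 + 0.1225 + 0.0900 = 0.3025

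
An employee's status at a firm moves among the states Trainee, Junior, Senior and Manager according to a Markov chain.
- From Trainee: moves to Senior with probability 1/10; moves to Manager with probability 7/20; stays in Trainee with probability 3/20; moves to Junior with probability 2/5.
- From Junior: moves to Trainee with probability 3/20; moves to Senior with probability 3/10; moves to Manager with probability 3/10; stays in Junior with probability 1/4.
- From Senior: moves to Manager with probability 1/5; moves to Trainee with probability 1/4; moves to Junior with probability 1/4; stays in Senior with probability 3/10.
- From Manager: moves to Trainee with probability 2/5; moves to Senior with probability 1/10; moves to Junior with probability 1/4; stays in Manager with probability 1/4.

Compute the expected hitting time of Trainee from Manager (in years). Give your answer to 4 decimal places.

Let t(s) be the expected number of years to first reach Trainee from state s, with t(Trainee) = 0. Conditioning on the first year:
t(Junior) = 1 + 0.25·t(Junior) + 0.3·t(Senior) + 0.3·t(Manager)
t(Senior) = 1 + 0.25·t(Junior) + 0.3·t(Senior) + 0.2·t(Manager)
t(Manager) = 1 + 0.25·t(Junior) + 0.1·t(Senior) + 0.25·t(Manager)
Solving: t(Junior) = 4.1616, t(Senior) = 3.8384, t(Manager) = 3.2323.
Expected years from Manager to Trainee: 3.2323.

3.2323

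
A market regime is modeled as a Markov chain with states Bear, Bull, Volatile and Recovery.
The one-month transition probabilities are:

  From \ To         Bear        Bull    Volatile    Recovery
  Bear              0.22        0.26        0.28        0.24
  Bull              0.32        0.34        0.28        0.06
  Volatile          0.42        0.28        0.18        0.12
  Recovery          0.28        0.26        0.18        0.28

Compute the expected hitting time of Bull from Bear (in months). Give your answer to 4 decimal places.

Let t(s) be the expected number of months to first reach Bull from state s, with t(Bull) = 0. Conditioning on the first month:
t(Bear) = 1 + 0.22·t(Bear) + 0.28·t(Volatile) + 0.24·t(Recovery)
t(Volatile) = 1 + 0.42·t(Bear) + 0.18·t(Volatile) + 0.12·t(Recovery)
t(Recovery) = 1 + 0.28·t(Bear) + 0.18·t(Volatile) + 0.28·t(Recovery)
Solving: t(Bear) = 3.7780, t(Volatile) = 3.7085, t(Recovery) = 3.7852.
Expected months from Bear to Bull: 3.7780.

3.7780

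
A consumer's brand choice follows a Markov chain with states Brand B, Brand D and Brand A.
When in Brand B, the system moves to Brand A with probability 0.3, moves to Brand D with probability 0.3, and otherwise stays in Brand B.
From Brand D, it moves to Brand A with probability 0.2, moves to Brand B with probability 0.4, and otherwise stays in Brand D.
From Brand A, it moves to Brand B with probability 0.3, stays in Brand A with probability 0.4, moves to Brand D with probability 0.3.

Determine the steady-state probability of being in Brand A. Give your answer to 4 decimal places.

0.2963

Let the stationary distribution be π with π = πP and π_1 + π_2 + π_3 = 1.
π_1 = 0.4·π_1 + 0.4·π_2 + 0.3·π_3
π_2 = 0.3·π_1 + 0.4·π_2 + 0.3·π_3
Solving with the normalization constraint gives π = (0.3704, 0.3333, 0.2963).
So the stationary probability of Brand A is 0.2963.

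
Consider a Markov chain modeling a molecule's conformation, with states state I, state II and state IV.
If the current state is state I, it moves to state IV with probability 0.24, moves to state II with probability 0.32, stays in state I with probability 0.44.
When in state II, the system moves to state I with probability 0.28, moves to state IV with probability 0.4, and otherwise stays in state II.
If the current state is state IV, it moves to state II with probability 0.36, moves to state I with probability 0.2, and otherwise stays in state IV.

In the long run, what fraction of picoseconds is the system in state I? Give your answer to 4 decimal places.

Let the stationary distribution be π with π = πP and π_1 + π_2 + π_3 = 1.
π_1 = 0.44·π_1 + 0.28·π_2 + 0.2·π_3
π_2 = 0.32·π_1 + 0.32·π_2 + 0.36·π_3
Solving with the normalization constraint gives π = (0.2984, 0.3347, 0.3669).
So the stationary probability of state I is 0.2984.

0.2984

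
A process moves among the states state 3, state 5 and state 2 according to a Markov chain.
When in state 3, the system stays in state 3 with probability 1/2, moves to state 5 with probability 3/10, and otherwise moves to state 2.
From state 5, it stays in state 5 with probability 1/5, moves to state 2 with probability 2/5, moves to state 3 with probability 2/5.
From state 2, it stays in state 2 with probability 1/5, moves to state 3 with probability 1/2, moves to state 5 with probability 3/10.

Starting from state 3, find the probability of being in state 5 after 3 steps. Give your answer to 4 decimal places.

0.2730

Propagate the distribution vector 3 steps from state 3.
After 0 steps: (1.0000, 0.0000, 0.0000)
After 1 step: (0.5000, 0.3000, 0.2000)
After 2 steps: (0.4700, 0.2700, 0.2600)
After 3 steps: (0.4730, 0.2730, 0.2540)
P(in state 5 after 3 steps) = 0.2730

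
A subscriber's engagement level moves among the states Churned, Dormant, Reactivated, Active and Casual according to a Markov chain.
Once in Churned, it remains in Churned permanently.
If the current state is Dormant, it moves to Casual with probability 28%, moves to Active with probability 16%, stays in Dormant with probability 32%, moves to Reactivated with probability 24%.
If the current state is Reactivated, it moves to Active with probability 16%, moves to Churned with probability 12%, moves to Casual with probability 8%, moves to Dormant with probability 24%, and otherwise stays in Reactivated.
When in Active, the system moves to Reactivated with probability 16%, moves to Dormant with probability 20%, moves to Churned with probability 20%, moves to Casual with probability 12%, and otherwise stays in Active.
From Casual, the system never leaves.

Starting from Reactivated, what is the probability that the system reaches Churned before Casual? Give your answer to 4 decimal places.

0.4317

Let h(s) be the probability of absorption at Churned starting from transient state s. Then h(Churned) = 1 and h(Casual) = 0. By first-step analysis:
h(Dormant) = 0.32·h(Dormant) + 0.24·h(Reactivated) + 0.16·h(Active) + 0.28·0
h(Reactivated) = 0.12·1 + 0.24·h(Dormant) + 0.4·h(Reactivated) + 0.16·h(Active) + 0.08·0
h(Active) = 0.2·1 + 0.2·h(Dormant) + 0.16·h(Reactivated) + 0.32·h(Active) + 0.12·0
Solving: h(Dormant) = 0.2637, h(Reactivated) = 0.4317, h(Active) = 0.4733.
Starting from Reactivated, the probability is 0.4317.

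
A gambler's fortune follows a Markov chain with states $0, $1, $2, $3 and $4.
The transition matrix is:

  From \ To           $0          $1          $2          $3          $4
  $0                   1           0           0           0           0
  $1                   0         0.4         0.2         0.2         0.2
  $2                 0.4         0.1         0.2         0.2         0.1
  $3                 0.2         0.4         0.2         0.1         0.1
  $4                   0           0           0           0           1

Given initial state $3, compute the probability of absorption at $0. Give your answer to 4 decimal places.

Let h(s) be the probability of absorption at $0 starting from transient state s. Then h($0) = 1 and h($4) = 0. By first-step analysis:
h($1) = 0.4·h($1) + 0.2·h($2) + 0.2·h($3) + 0.2·0
h($2) = 0.4·1 + 0.1·h($1) + 0.2·h($2) + 0.2·h($3) + 0.1·0
h($3) = 0.2·1 + 0.4·h($1) + 0.2·h($2) + 0.1·h($3) + 0.1·0
Solving: h($1) = 0.4183, h($2) = 0.6928, h($3) = 0.5621.
Starting from $3, the probability is 0.5621.

0.5621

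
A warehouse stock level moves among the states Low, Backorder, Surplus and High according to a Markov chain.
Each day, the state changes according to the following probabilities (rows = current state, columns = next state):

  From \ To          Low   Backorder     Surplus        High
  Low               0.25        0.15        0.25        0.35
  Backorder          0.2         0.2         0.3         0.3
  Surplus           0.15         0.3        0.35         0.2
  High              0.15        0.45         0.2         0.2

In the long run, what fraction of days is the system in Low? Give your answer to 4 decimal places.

0.1824

Let the stationary distribution be π with π = πP and π_1 + π_2 + π_3 + π_4 = 1.
π_1 = 0.25·π_1 + 0.2·π_2 + 0.15·π_3 + 0.15·π_4
π_2 = 0.15·π_1 + 0.2·π_2 + 0.3·π_3 + 0.45·π_4
π_3 = 0.25·π_1 + 0.3·π_2 + 0.35·π_3 + 0.2·π_4
Solving with the normalization constraint gives π = (0.1824, 0.2827, 0.2793, 0.2556).
So the stationary probability of Low is 0.1824.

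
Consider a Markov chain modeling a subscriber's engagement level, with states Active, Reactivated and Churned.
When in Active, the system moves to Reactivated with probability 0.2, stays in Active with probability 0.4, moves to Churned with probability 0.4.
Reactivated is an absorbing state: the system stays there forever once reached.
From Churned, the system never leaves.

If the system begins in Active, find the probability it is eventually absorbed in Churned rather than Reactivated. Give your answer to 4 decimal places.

Let h(s) be the probability of absorption at Churned starting from transient state s. Then h(Churned) = 1 and h(Reactivated) = 0. By first-step analysis:
h(Active) = 0.4·h(Active) + 0.2·0 + 0.4·1
Solving: h(Active) = 0.6667.
Starting from Active, the probability is 0.6667.

0.6667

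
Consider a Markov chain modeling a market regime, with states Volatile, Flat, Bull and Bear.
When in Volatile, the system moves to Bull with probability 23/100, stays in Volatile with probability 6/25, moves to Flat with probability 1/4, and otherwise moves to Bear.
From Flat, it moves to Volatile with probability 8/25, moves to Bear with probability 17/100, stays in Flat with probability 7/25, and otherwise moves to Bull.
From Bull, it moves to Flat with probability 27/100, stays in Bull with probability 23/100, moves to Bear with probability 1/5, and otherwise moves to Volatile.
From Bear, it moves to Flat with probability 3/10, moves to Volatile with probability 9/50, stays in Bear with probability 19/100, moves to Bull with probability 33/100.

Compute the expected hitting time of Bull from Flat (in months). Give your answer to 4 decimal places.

Let t(s) be the expected number of months to first reach Bull from state s, with t(Bull) = 0. Conditioning on the first month:
t(Volatile) = 1 + 0.24·t(Volatile) + 0.25·t(Flat) + 0.28·t(Bear)
t(Flat) = 1 + 0.32·t(Volatile) + 0.28·t(Flat) + 0.17·t(Bear)
t(Bear) = 1 + 0.18·t(Volatile) + 0.3·t(Flat) + 0.19·t(Bear)
Solving: t(Volatile) = 3.9531, t(Flat) = 3.9940, t(Bear) = 3.5923.
Expected months from Flat to Bull: 3.9940.

3.9940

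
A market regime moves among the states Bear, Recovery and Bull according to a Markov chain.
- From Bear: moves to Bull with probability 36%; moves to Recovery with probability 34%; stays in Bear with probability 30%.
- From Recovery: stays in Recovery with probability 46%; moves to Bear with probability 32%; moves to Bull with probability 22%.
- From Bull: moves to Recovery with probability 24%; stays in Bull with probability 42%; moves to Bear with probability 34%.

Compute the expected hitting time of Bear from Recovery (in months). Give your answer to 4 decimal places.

Let t(s) be the expected number of months to first reach Bear from state s, with t(Bear) = 0. Conditioning on the first month:
t(Recovery) = 1 + 0.46·t(Recovery) + 0.22·t(Bull)
t(Bull) = 1 + 0.24·t(Recovery) + 0.42·t(Bull)
Solving: t(Recovery) = 3.0722, t(Bull) = 2.9954.
Expected months from Recovery to Bear: 3.0722.

3.0722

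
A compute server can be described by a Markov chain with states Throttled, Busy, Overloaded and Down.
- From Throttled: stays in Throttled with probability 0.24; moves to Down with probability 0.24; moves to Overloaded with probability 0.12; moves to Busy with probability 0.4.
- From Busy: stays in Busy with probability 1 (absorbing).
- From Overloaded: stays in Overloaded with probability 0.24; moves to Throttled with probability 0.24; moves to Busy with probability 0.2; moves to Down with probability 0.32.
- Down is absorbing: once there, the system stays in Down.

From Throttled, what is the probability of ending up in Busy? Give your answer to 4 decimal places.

Let h(s) be the probability of absorption at Busy starting from transient state s. Then h(Busy) = 1 and h(Down) = 0. By first-step analysis:
h(Throttled) = 0.24·h(Throttled) + 0.4·1 + 0.12·h(Overloaded) + 0.24·0
h(Overloaded) = 0.24·h(Throttled) + 0.2·1 + 0.24·h(Overloaded) + 0.32·0
Solving: h(Throttled) = 0.5977, h(Overloaded) = 0.4519.
Starting from Throttled, the probability is 0.5977.

0.5977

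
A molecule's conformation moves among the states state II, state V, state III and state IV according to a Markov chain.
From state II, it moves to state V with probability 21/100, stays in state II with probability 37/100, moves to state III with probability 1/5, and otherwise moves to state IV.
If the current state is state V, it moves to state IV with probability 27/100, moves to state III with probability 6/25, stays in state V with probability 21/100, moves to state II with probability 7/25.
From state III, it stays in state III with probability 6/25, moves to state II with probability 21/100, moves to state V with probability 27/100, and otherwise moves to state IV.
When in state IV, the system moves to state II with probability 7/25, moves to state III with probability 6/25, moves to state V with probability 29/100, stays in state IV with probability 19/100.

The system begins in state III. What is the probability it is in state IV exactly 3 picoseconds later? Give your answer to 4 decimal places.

0.2391

Propagate the distribution vector 3 picoseconds from state III.
After 0 picoseconds: (0.0000, 0.0000, 1.0000, 0.0000)
After 1 picosecond: (0.2100, 0.2700, 0.2400, 0.2800)
After 2 picoseconds: (0.2821, 0.2468, 0.2316, 0.2395)
After 3 picoseconds: (0.2892, 0.2431, 0.2287, 0.2391)
P(in state IV after 3 picoseconds) = 0.2391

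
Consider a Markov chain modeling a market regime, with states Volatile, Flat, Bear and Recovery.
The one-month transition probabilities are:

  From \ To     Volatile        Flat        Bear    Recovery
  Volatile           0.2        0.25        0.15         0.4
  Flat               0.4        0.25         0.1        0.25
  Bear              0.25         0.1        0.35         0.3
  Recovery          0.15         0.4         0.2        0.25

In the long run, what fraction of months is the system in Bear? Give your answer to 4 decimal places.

Let the stationary distribution be π with π = πP and π_1 + π_2 + π_3 + π_4 = 1.
π_1 = 0.2·π_1 + 0.4·π_2 + 0.25·π_3 + 0.15·π_4
π_2 = 0.25·π_1 + 0.25·π_2 + 0.1·π_3 + 0.4·π_4
π_3 = 0.15·π_1 + 0.1·π_2 + 0.35·π_3 + 0.2·π_4
Solving with the normalization constraint gives π = (0.2479, 0.2661, 0.1894, 0.2966).
So the stationary probability of Bear is 0.1894.

0.1894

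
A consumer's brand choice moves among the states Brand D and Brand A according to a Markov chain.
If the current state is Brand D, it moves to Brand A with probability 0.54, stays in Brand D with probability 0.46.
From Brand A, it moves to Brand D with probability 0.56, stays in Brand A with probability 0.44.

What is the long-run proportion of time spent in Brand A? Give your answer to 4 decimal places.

0.4909

Let the stationary distribution be π with π = πP and π_1 + π_2 = 1.
π_1 = 0.46·π_1 + 0.56·π_2
Solving with the normalization constraint gives π = (0.5091, 0.4909).
So the stationary probability of Brand A is 0.4909.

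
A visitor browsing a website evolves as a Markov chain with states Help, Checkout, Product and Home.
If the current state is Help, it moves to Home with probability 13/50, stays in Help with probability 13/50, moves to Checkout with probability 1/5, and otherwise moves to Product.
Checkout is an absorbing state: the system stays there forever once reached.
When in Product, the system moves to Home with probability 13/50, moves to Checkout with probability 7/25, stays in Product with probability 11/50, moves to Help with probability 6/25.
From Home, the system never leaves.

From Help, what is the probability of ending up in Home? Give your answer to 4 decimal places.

0.5404

Let h(s) be the probability of absorption at Home starting from transient state s. Then h(Home) = 1 and h(Checkout) = 0. By first-step analysis:
h(Help) = 0.26·h(Help) + 0.2·0 + 0.28·h(Product) + 0.26·1
h(Product) = 0.24·h(Help) + 0.28·0 + 0.22·h(Product) + 0.26·1
Solving: h(Help) = 0.5404, h(Product) = 0.4996.
Starting from Help, the probability is 0.5404.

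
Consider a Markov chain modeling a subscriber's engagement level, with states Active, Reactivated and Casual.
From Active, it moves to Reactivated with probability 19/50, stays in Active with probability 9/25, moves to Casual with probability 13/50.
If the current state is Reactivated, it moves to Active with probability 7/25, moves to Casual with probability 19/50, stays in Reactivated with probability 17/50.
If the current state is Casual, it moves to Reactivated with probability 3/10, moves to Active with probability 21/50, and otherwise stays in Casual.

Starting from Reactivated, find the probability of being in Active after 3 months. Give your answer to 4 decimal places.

0.3516

Propagate the distribution vector 3 months from Reactivated.
After 0 months: (0.0000, 1.0000, 0.0000)
After 1 month: (0.2800, 0.3400, 0.3800)
After 2 months: (0.3556, 0.3360, 0.3084)
After 3 months: (0.3516, 0.3419, 0.3065)
P(in Active after 3 months) = 0.3516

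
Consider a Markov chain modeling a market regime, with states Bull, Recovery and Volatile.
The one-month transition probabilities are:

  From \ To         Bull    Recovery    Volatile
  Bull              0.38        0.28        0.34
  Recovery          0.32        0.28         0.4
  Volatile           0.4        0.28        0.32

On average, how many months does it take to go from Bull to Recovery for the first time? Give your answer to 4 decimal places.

Let t(s) be the expected number of months to first reach Recovery from state s, with t(Recovery) = 0. Conditioning on the first month:
t(Bull) = 1 + 0.38·t(Bull) + 0.34·t(Volatile)
t(Volatile) = 1 + 0.4·t(Bull) + 0.32·t(Volatile)
Solving: t(Bull) = 3.5714, t(Volatile) = 3.5714.
Expected months from Bull to Recovery: 3.5714.

3.5714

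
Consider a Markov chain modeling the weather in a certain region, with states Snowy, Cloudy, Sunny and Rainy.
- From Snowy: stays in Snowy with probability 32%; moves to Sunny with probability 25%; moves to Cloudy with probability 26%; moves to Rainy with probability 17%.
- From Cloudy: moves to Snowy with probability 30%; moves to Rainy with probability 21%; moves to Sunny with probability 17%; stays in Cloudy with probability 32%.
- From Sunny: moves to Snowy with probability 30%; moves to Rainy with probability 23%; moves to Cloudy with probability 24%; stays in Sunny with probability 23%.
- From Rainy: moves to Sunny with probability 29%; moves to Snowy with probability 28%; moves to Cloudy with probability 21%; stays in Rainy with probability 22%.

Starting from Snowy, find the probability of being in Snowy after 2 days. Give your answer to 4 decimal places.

Propagate the distribution vector 2 days from Snowy.
After 0 days: (1.0000, 0.0000, 0.0000, 0.0000)
After 1 day: (0.3200, 0.2600, 0.2500, 0.1700)
After 2 days: (0.3030, 0.2621, 0.2310, 0.2039)
P(in Snowy after 2 days) = 0.3030

0.3030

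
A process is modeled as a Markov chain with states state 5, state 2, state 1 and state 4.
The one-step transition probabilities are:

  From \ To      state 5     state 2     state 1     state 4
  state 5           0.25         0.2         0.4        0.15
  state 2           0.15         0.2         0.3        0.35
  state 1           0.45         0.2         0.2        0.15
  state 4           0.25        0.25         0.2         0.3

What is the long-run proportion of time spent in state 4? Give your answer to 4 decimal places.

Let the stationary distribution be π with π = πP and π_1 + π_2 + π_3 + π_4 = 1.
π_1 = 0.25·π_1 + 0.15·π_2 + 0.45·π_3 + 0.25·π_4
π_2 = 0.2·π_1 + 0.2·π_2 + 0.2·π_3 + 0.25·π_4
π_3 = 0.4·π_1 + 0.3·π_2 + 0.2·π_3 + 0.2·π_4
Solving with the normalization constraint gives π = (0.2845, 0.2113, 0.2780, 0.2262).
So the stationary probability of state 4 is 0.2262.

0.2262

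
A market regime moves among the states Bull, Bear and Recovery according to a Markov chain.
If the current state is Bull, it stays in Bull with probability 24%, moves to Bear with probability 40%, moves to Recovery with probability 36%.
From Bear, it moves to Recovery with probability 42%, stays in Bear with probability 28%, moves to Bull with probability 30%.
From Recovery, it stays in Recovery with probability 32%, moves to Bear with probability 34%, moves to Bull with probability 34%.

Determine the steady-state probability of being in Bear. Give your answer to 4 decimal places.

Let the stationary distribution be π with π = πP and π_1 + π_2 + π_3 = 1.
π_1 = 0.24·π_1 + 0.3·π_2 + 0.34·π_3
π_2 = 0.4·π_1 + 0.28·π_2 + 0.34·π_3
Solving with the normalization constraint gives π = (0.2968, 0.3376, 0.3656).
So the stationary probability of Bear is 0.3376.

0.3376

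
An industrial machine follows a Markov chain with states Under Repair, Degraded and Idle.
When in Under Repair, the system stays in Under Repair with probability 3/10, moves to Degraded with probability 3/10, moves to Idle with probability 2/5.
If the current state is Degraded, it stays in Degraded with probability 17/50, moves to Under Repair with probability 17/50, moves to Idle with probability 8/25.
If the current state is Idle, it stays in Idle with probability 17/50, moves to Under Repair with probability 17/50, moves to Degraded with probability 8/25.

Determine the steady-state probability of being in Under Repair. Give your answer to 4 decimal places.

Let the stationary distribution be π with π = πP and π_1 + π_2 + π_3 = 1.
π_1 = 0.3·π_1 + 0.34·π_2 + 0.34·π_3
π_2 = 0.3·π_1 + 0.34·π_2 + 0.32·π_3
Solving with the normalization constraint gives π = (0.3269, 0.3199, 0.3532).
So the stationary probability of Under Repair is 0.3269.

0.3269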